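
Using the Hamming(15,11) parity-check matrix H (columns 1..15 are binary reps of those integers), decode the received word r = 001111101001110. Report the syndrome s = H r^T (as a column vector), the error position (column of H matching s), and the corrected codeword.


s = (0, 1, 0, 1)^T, error position = 5, corrected codeword c = 001101101001110

Compute s = H r^T mod 2 one row at a time:
  s_1 = 0 + 1 + 0 + 0 + 1 + 1 + 1 + 0 = 4 ≡ 0 (mod 2).
  s_2 = 1 + 1 + 1 + 1 + 1 + 1 + 1 + 0 = 7 ≡ 1 (mod 2).
  s_3 = 0 + 1 + 1 + 1 + 0 + 0 + 1 + 0 = 4 ≡ 0 (mod 2).
  s_4 = 0 + 1 + 1 + 1 + 1 + 0 + 1 + 0 = 5 ≡ 1 (mod 2).
s = (0, 1, 0, 1)^T — this equals column 5 of H (binary 0101), so error is at position 5.
Correct: flip bit 5 of r = 001111101001110 to get c = 001101101001110.


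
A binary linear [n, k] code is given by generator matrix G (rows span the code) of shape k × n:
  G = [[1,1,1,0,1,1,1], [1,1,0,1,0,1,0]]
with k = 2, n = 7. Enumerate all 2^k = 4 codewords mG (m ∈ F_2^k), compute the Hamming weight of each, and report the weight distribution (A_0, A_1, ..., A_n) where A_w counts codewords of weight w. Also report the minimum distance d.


Weight distribution: A_0 = 1, A_4 = 2, A_6 = 1. Minimum distance d = 4.

Enumerate all 2^2 = 4 messages m ∈ F_2^2.
For each, compute codeword c = mG in F_2^7, then tally its weight.
  m = 00 → c = 0000000, weight = 0.
  m = 10 → c = 1110111, weight = 6.
  m = 01 → c = 1101010, weight = 4.
  m = 11 → c = 0011101, weight = 4.
Tally weights:
  weight 0: 1 codewords.
  weight 4: 2 codewords.
  weight 6: 1 codewords.
Minimum distance d = smallest w > 0 with A_w > 0 = 4.
Sanity: Σ A_w = 4 = 2^2 = 4 ✓.


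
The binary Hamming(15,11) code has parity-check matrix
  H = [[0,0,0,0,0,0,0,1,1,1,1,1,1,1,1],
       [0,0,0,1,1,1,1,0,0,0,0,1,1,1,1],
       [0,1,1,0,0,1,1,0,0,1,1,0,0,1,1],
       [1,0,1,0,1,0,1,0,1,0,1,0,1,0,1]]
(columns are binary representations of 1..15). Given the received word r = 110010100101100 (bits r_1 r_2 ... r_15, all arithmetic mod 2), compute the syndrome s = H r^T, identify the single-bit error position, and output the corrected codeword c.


s = (1, 0, 1, 0)^T, error position = 10, corrected codeword c = 110010100001100

Compute s = H r^T mod 2 one row at a time:
  s_1 = 0 + 0 + 1 + 0 + 1 + 1 + 0 + 0 = 3 ≡ 1 (mod 2).
  s_2 = 0 + 1 + 0 + 1 + 1 + 1 + 0 + 0 = 4 ≡ 0 (mod 2).
  s_3 = 1 + 0 + 0 + 1 + 1 + 0 + 0 + 0 = 3 ≡ 1 (mod 2).
  s_4 = 1 + 0 + 1 + 1 + 0 + 0 + 1 + 0 = 4 ≡ 0 (mod 2).
s = (1, 0, 1, 0)^T — this equals column 10 of H (binary 1010), so error is at position 10.
Correct: flip bit 10 of r = 110010100101100 to get c = 110010100001100.


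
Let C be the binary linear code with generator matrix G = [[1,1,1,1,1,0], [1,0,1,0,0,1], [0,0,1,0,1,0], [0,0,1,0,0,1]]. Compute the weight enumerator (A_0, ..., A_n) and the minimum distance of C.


Weight distribution: A_0 = 1, A_1 = 1, A_2 = 4, A_3 = 4, A_4 = 3, A_5 = 3. Minimum distance d = 1.

Enumerate all 2^4 = 16 messages m ∈ F_2^4.
For each, compute codeword c = mG in F_2^6, then tally its weight.
  m = 0000 → c = 000000, weight = 0.
  m = 1000 → c = 111110, weight = 5.
  m = 0100 → c = 101001, weight = 3.
  m = 1100 → c = 010111, weight = 4.
  m = 0010 → c = 001010, weight = 2.
  m = 1010 → c = 110100, weight = 3.
  m = 0110 → c = 100011, weight = 3.
  m = 1110 → c = 011101, weight = 4.
  m = 0001 → c = 001001, weight = 2.
  m = 1001 → c = 110111, weight = 5.
  m = 0101 → c = 100000, weight = 1.
  m = 1101 → c = 011110, weight = 4.
  m = 0011 → c = 000011, weight = 2.
  m = 1011 → c = 111101, weight = 5.
  m = 0111 → c = 101010, weight = 3.
  m = 1111 → c = 010100, weight = 2.
Tally weights:
  weight 0: 1 codewords.
  weight 1: 1 codewords.
  weight 2: 4 codewords.
  weight 3: 4 codewords.
  weight 4: 3 codewords.
  weight 5: 3 codewords.
Minimum distance d = smallest w > 0 with A_w > 0 = 1.
Sanity: Σ A_w = 16 = 2^4 = 16 ✓.


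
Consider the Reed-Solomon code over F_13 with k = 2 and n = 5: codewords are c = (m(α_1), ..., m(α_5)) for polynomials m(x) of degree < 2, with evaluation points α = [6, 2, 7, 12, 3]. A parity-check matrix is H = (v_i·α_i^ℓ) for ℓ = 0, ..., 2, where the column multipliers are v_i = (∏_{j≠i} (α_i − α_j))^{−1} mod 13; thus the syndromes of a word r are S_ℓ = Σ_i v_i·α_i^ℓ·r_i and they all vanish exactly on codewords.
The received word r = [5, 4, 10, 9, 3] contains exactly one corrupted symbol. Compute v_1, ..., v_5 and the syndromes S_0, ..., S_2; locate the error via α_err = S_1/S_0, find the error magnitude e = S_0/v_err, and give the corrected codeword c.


S = (9, 5, 10), error at position 2, error magnitude e = 6, c = [5, 11, 10, 9, 3].

Step 1: column multipliers v_i = (∏_{j≠i}(α_i − α_j))^{−1} mod 13.
  i = 1 (α = 6): (6−2)(6−7)(6−12)(6−3) = 4·(−1)·(−6)·3 = 72 ≡ 7, so v_1 = 7^{−1} = 2 (mod 13).
  i = 2 (α = 2): (2−6)(2−7)(2−12)(2−3) = (−4)·(−5)·(−10)·(−1) = 200 ≡ 5, so v_2 = 5^{−1} = 8 (mod 13).
  i = 3 (α = 7): (7−6)(7−2)(7−12)(7−3) = 1·5·(−5)·4 = −100 ≡ 4, so v_3 = 4^{−1} = 10 (mod 13).
  i = 4 (α = 12): (12−6)(12−2)(12−7)(12−3) = 6·10·5·9 = 2700 ≡ 9, so v_4 = 9^{−1} = 3 (mod 13).
  i = 5 (α = 3): (3−6)(3−2)(3−7)(3−12) = (−3)·1·(−4)·(−9) = −108 ≡ 9, so v_5 = 9^{−1} = 3 (mod 13).
  v = [2, 8, 10, 3, 3].
Step 2: syndromes of r = [5, 4, 10, 9, 3] (all sums mod 13).
  S_0 = Σ v_i r_i = 2·5 + 8·4 + 10·10 + 3·9 + 3·3 = 178 ≡ 9.
  S_1 = Σ v_i α_i r_i = 2·6·5 + 8·2·4 + 10·7·10 + 3·12·9 + 3·3·3 = 1175 ≡ 5.
  α_i^2 mod 13 = [10, 4, 10, 1, 9].
  S_2 = Σ v_i α_i^2 r_i = 2·10·5 + 8·4·4 + 10·10·10 + 3·1·9 + 3·9·3 = 1336 ≡ 10.
  S = (9, 5, 10) ≠ 0, so r is not a codeword (an error is present).
Step 3: locate the error. For a single error e at position i, S_ℓ = v_i·e·α_i^ℓ, so α_err = S_1/S_0.
  S_0^{−1} = 9^{−1} = 3 (mod 13), so α_err = 5·3 = 15 ≡ 2 = α_2. Error position i = 2.
  Consistency check: S_2/S_1 = 10·8 = 80 ≡ 2 = α_err ✓ (single-error assumption holds).
Step 4: error magnitude e = S_0/v_2 = S_0·∏_{j≠2}(α_2 − α_j) = 9·5 = 45 ≡ 6 (mod 13).
Step 5: correct position 2: c_2 = r_2 − e = 4 − 6 ≡ 11 (mod 13). Hence c = [5, 11, 10, 9, 3].
  Check: interpolating c through the α_i gives m(x) = 1 + 5·x (degree < 2) with m(α_i) = c_i for every i, so c is indeed a codeword.


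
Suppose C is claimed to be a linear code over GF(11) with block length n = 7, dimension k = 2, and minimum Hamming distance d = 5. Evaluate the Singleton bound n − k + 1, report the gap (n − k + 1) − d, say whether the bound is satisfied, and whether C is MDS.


Singleton RHS = n − k + 1 = 6, slack = 1, bound satisfied, not MDS.

Singleton bound: d ≤ n − k + 1.
Here n = 7, k = 2, so n − k + 1 = 6.
Given d = 5, check d ≤ 6: YES.
Slack = (n − k + 1) − d = 1.
The code is NOT MDS (slack = 1 > 0).
Description: the claimed parameters are [7, 2, 5]_11; such a code would be non-MDS.


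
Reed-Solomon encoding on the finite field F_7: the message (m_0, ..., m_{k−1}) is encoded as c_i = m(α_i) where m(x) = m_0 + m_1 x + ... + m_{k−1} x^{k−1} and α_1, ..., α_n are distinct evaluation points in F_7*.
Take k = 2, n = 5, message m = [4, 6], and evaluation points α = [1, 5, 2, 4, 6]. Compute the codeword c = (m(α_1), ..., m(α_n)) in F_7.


c = [3, 6, 2, 0, 5]

Message polynomial: m(x) = 4 + 6·x (mod 7).
For each evaluation point α_i, compute m(α_i) mod 7:
  α_1 = 1: Horner steps 6 → 3, so m(1) = 3.
  α_2 = 5: Horner steps 6 → 6, so m(5) = 6.
  α_3 = 2: Horner steps 6 → 2, so m(2) = 2.
  α_4 = 4: Horner steps 6 → 0, so m(4) = 0.
  α_5 = 6: Horner steps 6 → 5, so m(6) = 5.
Codeword c = [3, 6, 2, 0, 5] ∈ F_7^5.


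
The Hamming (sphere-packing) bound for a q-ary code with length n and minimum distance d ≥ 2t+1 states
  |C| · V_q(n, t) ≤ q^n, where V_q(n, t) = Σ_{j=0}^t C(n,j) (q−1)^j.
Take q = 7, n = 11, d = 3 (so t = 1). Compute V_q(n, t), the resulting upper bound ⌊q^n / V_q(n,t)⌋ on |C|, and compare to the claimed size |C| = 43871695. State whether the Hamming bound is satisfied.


V_q(n, t) = 67, q^n = 1977326743, Hamming bound = 29512339, |C| = 43871695 > bound (violated).

Step 1: Compute V_q(n, t) = Σ_{j=0}^1 C(n, j) (q−1)^j.
  j = 0: C(11,0)·(6)^0 = 1·1 = 1.
  j = 1: C(11,1)·(6)^1 = 11·6 = 66.
  V_q(n, t) = 1 + 66 = 67.
Step 2: q^n = 7^11 = 1977326743.
Step 3: Hamming bound ⌊q^n / V_q(n,t)⌋ = ⌊1977326743/67⌋ = 29512339.
Step 4: Compare |C| = 43871695 to 29512339: violated.
The claimed |C| lies above the Hamming bound, so no 7-ary code of length 11 with d ≥ 3 can have 43871695 codewords.


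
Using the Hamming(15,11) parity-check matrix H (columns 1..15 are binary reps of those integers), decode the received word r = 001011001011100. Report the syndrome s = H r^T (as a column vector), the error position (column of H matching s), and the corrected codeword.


s = (0, 0, 1, 1)^T, error position = 3, corrected codeword c = 000011001011100

Compute s = H r^T mod 2 one row at a time:
  s_1 = 0 + 1 + 0 + 1 + 1 + 1 + 0 + 0 = 4 ≡ 0 (mod 2).
  s_2 = 0 + 1 + 1 + 0 + 1 + 1 + 0 + 0 = 4 ≡ 0 (mod 2).
  s_3 = 0 + 1 + 1 + 0 + 0 + 1 + 0 + 0 = 3 ≡ 1 (mod 2).
  s_4 = 0 + 1 + 1 + 0 + 1 + 1 + 1 + 0 = 5 ≡ 1 (mod 2).
s = (0, 0, 1, 1)^T — this equals column 3 of H (binary 0011), so error is at position 3.
Correct: flip bit 3 of r = 001011001011100 to get c = 000011001011100.


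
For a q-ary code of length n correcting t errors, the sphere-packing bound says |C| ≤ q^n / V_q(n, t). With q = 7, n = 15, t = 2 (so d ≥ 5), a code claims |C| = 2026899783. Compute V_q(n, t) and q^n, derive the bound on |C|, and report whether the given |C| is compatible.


V_q(n, t) = 3871, q^n = 4747561509943, Hamming bound = 1226443169, |C| = 2026899783 > bound (violated).

Step 1: Compute V_q(n, t) = Σ_{j=0}^2 C(n, j) (q−1)^j.
  j = 0: C(15,0)·(6)^0 = 1·1 = 1.
  j = 1: C(15,1)·(6)^1 = 15·6 = 90.
  j = 2: C(15,2)·(6)^2 = 105·36 = 3780.
  V_q(n, t) = 1 + 90 + 3780 = 3871.
Step 2: q^n = 7^15 = 4747561509943.
Step 3: Hamming bound ⌊q^n / V_q(n,t)⌋ = ⌊4747561509943/3871⌋ = 1226443169.
Step 4: Compare |C| = 2026899783 to 1226443169: violated.
The claimed |C| lies above the Hamming bound, so no 7-ary code of length 15 with d ≥ 5 can have 2026899783 codewords.


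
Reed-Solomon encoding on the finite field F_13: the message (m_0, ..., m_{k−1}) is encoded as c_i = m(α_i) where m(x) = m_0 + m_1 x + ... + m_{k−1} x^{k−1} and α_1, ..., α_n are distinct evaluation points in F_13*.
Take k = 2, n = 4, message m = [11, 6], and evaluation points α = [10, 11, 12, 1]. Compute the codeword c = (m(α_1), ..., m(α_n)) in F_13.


c = [6, 12, 5, 4]

Message polynomial: m(x) = 11 + 6·x (mod 13).
For each evaluation point α_i, compute m(α_i) mod 13:
  α_1 = 10: Horner steps 6 → 6, so m(10) = 6.
  α_2 = 11: Horner steps 6 → 12, so m(11) = 12.
  α_3 = 12: Horner steps 6 → 5, so m(12) = 5.
  α_4 = 1: Horner steps 6 → 4, so m(1) = 4.
Codeword c = [6, 12, 5, 4] ∈ F_13^4.


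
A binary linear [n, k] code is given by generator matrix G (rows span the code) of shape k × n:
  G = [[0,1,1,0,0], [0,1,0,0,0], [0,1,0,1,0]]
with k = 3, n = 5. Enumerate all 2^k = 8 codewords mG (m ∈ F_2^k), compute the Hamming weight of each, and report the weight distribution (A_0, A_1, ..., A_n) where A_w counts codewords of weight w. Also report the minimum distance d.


Weight distribution: A_0 = 1, A_1 = 3, A_2 = 3, A_3 = 1. Minimum distance d = 1.

Enumerate all 2^3 = 8 messages m ∈ F_2^3.
For each, compute codeword c = mG in F_2^5, then tally its weight.
  m = 000 → c = 00000, weight = 0.
  m = 100 → c = 01100, weight = 2.
  m = 010 → c = 01000, weight = 1.
  m = 110 → c = 00100, weight = 1.
  m = 001 → c = 01010, weight = 2.
  m = 101 → c = 00110, weight = 2.
  m = 011 → c = 00010, weight = 1.
  m = 111 → c = 01110, weight = 3.
Tally weights:
  weight 0: 1 codewords.
  weight 1: 3 codewords.
  weight 2: 3 codewords.
  weight 3: 1 codewords.
Minimum distance d = smallest w > 0 with A_w > 0 = 1.
Sanity: Σ A_w = 8 = 2^3 = 8 ✓.


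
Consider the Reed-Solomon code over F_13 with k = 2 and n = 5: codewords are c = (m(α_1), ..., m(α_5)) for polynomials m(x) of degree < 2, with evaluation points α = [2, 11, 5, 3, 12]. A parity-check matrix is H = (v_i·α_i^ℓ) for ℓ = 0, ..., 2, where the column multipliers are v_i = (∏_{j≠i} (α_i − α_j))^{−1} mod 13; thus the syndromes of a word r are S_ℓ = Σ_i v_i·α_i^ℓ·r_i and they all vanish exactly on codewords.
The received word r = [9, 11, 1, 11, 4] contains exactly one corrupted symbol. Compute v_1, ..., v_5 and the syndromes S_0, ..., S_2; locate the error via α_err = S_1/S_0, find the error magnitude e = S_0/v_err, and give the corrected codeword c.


S = (4, 12, 10), error at position 4, error magnitude e = 9, c = [9, 11, 1, 2, 4].

Step 1: column multipliers v_i = (∏_{j≠i}(α_i − α_j))^{−1} mod 13.
  i = 1 (α = 2): (2−11)(2−5)(2−3)(2−12) = (−9)·(−3)·(−1)·(−10) = 270 ≡ 10, so v_1 = 10^{−1} = 4 (mod 13).
  i = 2 (α = 11): (11−2)(11−5)(11−3)(11−12) = 9·6·8·(−1) = −432 ≡ 10, so v_2 = 10^{−1} = 4 (mod 13).
  i = 3 (α = 5): (5−2)(5−11)(5−3)(5−12) = 3·(−6)·2·(−7) = 252 ≡ 5, so v_3 = 5^{−1} = 8 (mod 13).
  i = 4 (α = 3): (3−2)(3−11)(3−5)(3−12) = 1·(−8)·(−2)·(−9) = −144 ≡ 12, so v_4 = 12^{−1} = 12 (mod 13).
  i = 5 (α = 12): (12−2)(12−11)(12−5)(12−3) = 10·1·7·9 = 630 ≡ 6, so v_5 = 6^{−1} = 11 (mod 13).
  v = [4, 4, 8, 12, 11].
Step 2: syndromes of r = [9, 11, 1, 11, 4] (all sums mod 13).
  S_0 = Σ v_i r_i = 4·9 + 4·11 + 8·1 + 12·11 + 11·4 = 264 ≡ 4.
  S_1 = Σ v_i α_i r_i = 4·2·9 + 4·11·11 + 8·5·1 + 12·3·11 + 11·12·4 = 1520 ≡ 12.
  α_i^2 mod 13 = [4, 4, 12, 9, 1].
  S_2 = Σ v_i α_i^2 r_i = 4·4·9 + 4·4·11 + 8·12·1 + 12·9·11 + 11·1·4 = 1648 ≡ 10.
  S = (4, 12, 10) ≠ 0, so r is not a codeword (an error is present).
Step 3: locate the error. For a single error e at position i, S_ℓ = v_i·e·α_i^ℓ, so α_err = S_1/S_0.
  S_0^{−1} = 4^{−1} = 10 (mod 13), so α_err = 12·10 = 120 ≡ 3 = α_4. Error position i = 4.
  Consistency check: S_2/S_1 = 10·12 = 120 ≡ 3 = α_err ✓ (single-error assumption holds).
Step 4: error magnitude e = S_0/v_4 = S_0·∏_{j≠4}(α_4 − α_j) = 4·12 = 48 ≡ 9 (mod 13).
Step 5: correct position 4: c_4 = r_4 − e = 11 − 9 ≡ 2 (mod 13). Hence c = [9, 11, 1, 2, 4].
  Check: interpolating c through the α_i gives m(x) = 10 + 6·x (degree < 2) with m(α_i) = c_i for every i, so c is indeed a codeword.


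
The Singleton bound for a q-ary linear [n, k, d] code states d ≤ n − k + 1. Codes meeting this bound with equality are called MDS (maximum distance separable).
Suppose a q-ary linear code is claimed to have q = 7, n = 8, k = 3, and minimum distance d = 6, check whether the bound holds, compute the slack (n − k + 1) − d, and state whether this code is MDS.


Singleton RHS = n − k + 1 = 6, slack = 0, bound satisfied, MDS.

Singleton bound: d ≤ n − k + 1.
Here n = 8, k = 3, so n − k + 1 = 6.
Given d = 6, check d ≤ 6: YES.
Slack = (n − k + 1) − d = 0.
The code is MDS (slack = 0).
Description: the claimed parameters are [8, 3, 6]_7; such a code would be MDS (meets Singleton bound).


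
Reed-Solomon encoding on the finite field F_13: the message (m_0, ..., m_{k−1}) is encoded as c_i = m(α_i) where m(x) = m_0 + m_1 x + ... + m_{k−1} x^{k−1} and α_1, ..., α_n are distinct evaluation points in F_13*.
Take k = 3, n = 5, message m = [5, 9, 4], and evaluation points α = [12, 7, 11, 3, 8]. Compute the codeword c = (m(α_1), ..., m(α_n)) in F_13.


c = [0, 4, 3, 3, 8]

Message polynomial: m(x) = 5 + 9·x + 4·x^2 (mod 13).
For each evaluation point α_i, compute m(α_i) mod 13:
  α_1 = 12: Horner steps 4 → 5 → 0, so m(12) = 0.
  α_2 = 7: Horner steps 4 → 11 → 4, so m(7) = 4.
  α_3 = 11: Horner steps 4 → 1 → 3, so m(11) = 3.
  α_4 = 3: Horner steps 4 → 8 → 3, so m(3) = 3.
  α_5 = 8: Horner steps 4 → 2 → 8, so m(8) = 8.
Codeword c = [0, 4, 3, 3, 8] ∈ F_13^5.


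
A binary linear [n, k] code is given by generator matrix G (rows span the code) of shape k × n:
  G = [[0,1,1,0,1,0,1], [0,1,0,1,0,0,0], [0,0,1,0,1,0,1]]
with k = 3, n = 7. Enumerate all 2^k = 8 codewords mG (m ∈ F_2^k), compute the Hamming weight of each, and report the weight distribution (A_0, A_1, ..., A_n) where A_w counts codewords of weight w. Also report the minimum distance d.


Weight distribution: A_0 = 1, A_1 = 2, A_2 = 1, A_3 = 1, A_4 = 2, A_5 = 1. Minimum distance d = 1.

Enumerate all 2^3 = 8 messages m ∈ F_2^3.
For each, compute codeword c = mG in F_2^7, then tally its weight.
  m = 000 → c = 0000000, weight = 0.
  m = 100 → c = 0110101, weight = 4.
  m = 010 → c = 0101000, weight = 2.
  m = 110 → c = 0011101, weight = 4.
  m = 001 → c = 0010101, weight = 3.
  m = 101 → c = 0100000, weight = 1.
  m = 011 → c = 0111101, weight = 5.
  m = 111 → c = 0001000, weight = 1.
Tally weights:
  weight 0: 1 codewords.
  weight 1: 2 codewords.
  weight 2: 1 codewords.
  weight 3: 1 codewords.
  weight 4: 2 codewords.
  weight 5: 1 codewords.
Minimum distance d = smallest w > 0 with A_w > 0 = 1.
Sanity: Σ A_w = 8 = 2^3 = 8 ✓.


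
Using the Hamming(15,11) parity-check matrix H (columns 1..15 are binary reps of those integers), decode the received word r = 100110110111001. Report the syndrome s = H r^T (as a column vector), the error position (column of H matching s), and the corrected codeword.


s = (1, 1, 0, 1)^T, error position = 13, corrected codeword c = 100110110111101

Compute s = H r^T mod 2 one row at a time:
  s_1 = 1 + 0 + 1 + 1 + 1 + 0 + 0 + 1 = 5 ≡ 1 (mod 2).
  s_2 = 1 + 1 + 0 + 1 + 1 + 0 + 0 + 1 = 5 ≡ 1 (mod 2).
  s_3 = 0 + 0 + 0 + 1 + 1 + 1 + 0 + 1 = 4 ≡ 0 (mod 2).
  s_4 = 1 + 0 + 1 + 1 + 0 + 1 + 0 + 1 = 5 ≡ 1 (mod 2).
s = (1, 1, 0, 1)^T — this equals column 13 of H (binary 1101), so error is at position 13.
Correct: flip bit 13 of r = 100110110111001 to get c = 100110110111101.


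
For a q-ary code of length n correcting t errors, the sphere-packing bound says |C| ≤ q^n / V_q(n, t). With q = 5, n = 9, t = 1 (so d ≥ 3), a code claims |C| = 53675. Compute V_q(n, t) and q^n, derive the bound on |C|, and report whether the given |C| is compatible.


V_q(n, t) = 37, q^n = 1953125, Hamming bound = 52787, |C| = 53675 > bound (violated).

Step 1: Compute V_q(n, t) = Σ_{j=0}^1 C(n, j) (q−1)^j.
  j = 0: C(9,0)·(4)^0 = 1·1 = 1.
  j = 1: C(9,1)·(4)^1 = 9·4 = 36.
  V_q(n, t) = 1 + 36 = 37.
Step 2: q^n = 5^9 = 1953125.
Step 3: Hamming bound ⌊q^n / V_q(n,t)⌋ = ⌊1953125/37⌋ = 52787.
Step 4: Compare |C| = 53675 to 52787: violated.
The claimed |C| lies above the Hamming bound, so no 5-ary code of length 9 with d ≥ 3 can have 53675 codewords.


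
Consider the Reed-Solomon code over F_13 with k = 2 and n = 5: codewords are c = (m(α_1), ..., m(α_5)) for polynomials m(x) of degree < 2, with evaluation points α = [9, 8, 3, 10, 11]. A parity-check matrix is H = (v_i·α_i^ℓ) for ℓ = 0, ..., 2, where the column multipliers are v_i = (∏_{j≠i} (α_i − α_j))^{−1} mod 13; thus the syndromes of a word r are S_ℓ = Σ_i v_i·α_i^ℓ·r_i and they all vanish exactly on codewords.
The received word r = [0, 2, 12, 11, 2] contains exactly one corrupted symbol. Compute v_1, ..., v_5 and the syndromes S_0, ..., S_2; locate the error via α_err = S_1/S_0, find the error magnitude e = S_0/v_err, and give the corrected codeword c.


S = (5, 3, 7), error at position 5, error magnitude e = 6, c = [0, 2, 12, 11, 9].

Step 1: column multipliers v_i = (∏_{j≠i}(α_i − α_j))^{−1} mod 13.
  i = 1 (α = 9): (9−8)(9−3)(9−10)(9−11) = 1·6·(−1)·(−2) = 12 ≡ 12, so v_1 = 12^{−1} = 12 (mod 13).
  i = 2 (α = 8): (8−9)(8−3)(8−10)(8−11) = (−1)·5·(−2)·(−3) = −30 ≡ 9, so v_2 = 9^{−1} = 3 (mod 13).
  i = 3 (α = 3): (3−9)(3−8)(3−10)(3−11) = (−6)·(−5)·(−7)·(−8) = 1680 ≡ 3, so v_3 = 3^{−1} = 9 (mod 13).
  i = 4 (α = 10): (10−9)(10−8)(10−3)(10−11) = 1·2·7·(−1) = −14 ≡ 12, so v_4 = 12^{−1} = 12 (mod 13).
  i = 5 (α = 11): (11−9)(11−8)(11−3)(11−10) = 2·3·8·1 = 48 ≡ 9, so v_5 = 9^{−1} = 3 (mod 13).
  v = [12, 3, 9, 12, 3].
Step 2: syndromes of r = [0, 2, 12, 11, 2] (all sums mod 13).
  S_0 = Σ v_i r_i = 12·0 + 3·2 + 9·12 + 12·11 + 3·2 = 252 ≡ 5.
  S_1 = Σ v_i α_i r_i = 12·9·0 + 3·8·2 + 9·3·12 + 12·10·11 + 3·11·2 = 1758 ≡ 3.
  α_i^2 mod 13 = [3, 12, 9, 9, 4].
  S_2 = Σ v_i α_i^2 r_i = 12·3·0 + 3·12·2 + 9·9·12 + 12·9·11 + 3·4·2 = 2256 ≡ 7.
  S = (5, 3, 7) ≠ 0, so r is not a codeword (an error is present).
Step 3: locate the error. For a single error e at position i, S_ℓ = v_i·e·α_i^ℓ, so α_err = S_1/S_0.
  S_0^{−1} = 5^{−1} = 8 (mod 13), so α_err = 3·8 = 24 ≡ 11 = α_5. Error position i = 5.
  Consistency check: S_2/S_1 = 7·9 = 63 ≡ 11 = α_err ✓ (single-error assumption holds).
Step 4: error magnitude e = S_0/v_5 = S_0·∏_{j≠5}(α_5 − α_j) = 5·9 = 45 ≡ 6 (mod 13).
Step 5: correct position 5: c_5 = r_5 − e = 2 − 6 ≡ 9 (mod 13). Hence c = [0, 2, 12, 11, 9].
  Check: interpolating c through the α_i gives m(x) = 5 + 11·x (degree < 2) with m(α_i) = c_i for every i, so c is indeed a codeword.


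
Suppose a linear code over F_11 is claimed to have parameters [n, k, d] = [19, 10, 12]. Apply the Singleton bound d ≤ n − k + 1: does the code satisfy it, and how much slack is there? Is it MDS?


Singleton RHS = n − k + 1 = 10, slack = -2, bound violated (no such code; not MDS).

Singleton bound: d ≤ n − k + 1.
Here n = 19, k = 10, so n − k + 1 = 10.
Given d = 12, check d ≤ 10: NO.
Slack = (n − k + 1) − d = -2.
The slack is negative: d = 12 exceeds n − k + 1 = 10 by 2, so the Singleton bound is violated and no linear [19, 10, 12]_11 code can exist. In particular it is not MDS (MDS requires d = n − k + 1 exactly).
Description: the claimed parameters are [19, 10, 12]_11; such a code would be impossible (violates the Singleton bound).


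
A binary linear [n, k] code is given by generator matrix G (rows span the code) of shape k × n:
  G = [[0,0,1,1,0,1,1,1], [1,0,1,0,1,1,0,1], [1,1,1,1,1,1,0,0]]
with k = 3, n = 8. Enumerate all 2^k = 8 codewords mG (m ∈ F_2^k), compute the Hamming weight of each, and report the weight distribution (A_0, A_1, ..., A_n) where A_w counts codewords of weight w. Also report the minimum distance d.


Weight distribution: A_0 = 1, A_3 = 1, A_4 = 2, A_5 = 3, A_6 = 1. Minimum distance d = 3.

Enumerate all 2^3 = 8 messages m ∈ F_2^3.
For each, compute codeword c = mG in F_2^8, then tally its weight.
  m = 000 → c = 00000000, weight = 0.
  m = 100 → c = 00110111, weight = 5.
  m = 010 → c = 10101101, weight = 5.
  m = 110 → c = 10011010, weight = 4.
  m = 001 → c = 11111100, weight = 6.
  m = 101 → c = 11001011, weight = 5.
  m = 011 → c = 01010001, weight = 3.
  m = 111 → c = 01100110, weight = 4.
Tally weights:
  weight 0: 1 codewords.
  weight 3: 1 codewords.
  weight 4: 2 codewords.
  weight 5: 3 codewords.
  weight 6: 1 codewords.
Minimum distance d = smallest w > 0 with A_w > 0 = 3.
Sanity: Σ A_w = 8 = 2^3 = 8 ✓.


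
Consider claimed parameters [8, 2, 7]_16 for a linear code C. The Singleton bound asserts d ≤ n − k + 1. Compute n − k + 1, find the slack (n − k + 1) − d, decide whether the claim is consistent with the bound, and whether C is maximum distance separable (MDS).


Singleton RHS = n − k + 1 = 7, slack = 0, bound satisfied, MDS.

Singleton bound: d ≤ n − k + 1.
Here n = 8, k = 2, so n − k + 1 = 7.
Given d = 7, check d ≤ 7: YES.
Slack = (n − k + 1) − d = 0.
The code is MDS (slack = 0).
Description: the claimed parameters are [8, 2, 7]_16; such a code would be MDS (meets Singleton bound).


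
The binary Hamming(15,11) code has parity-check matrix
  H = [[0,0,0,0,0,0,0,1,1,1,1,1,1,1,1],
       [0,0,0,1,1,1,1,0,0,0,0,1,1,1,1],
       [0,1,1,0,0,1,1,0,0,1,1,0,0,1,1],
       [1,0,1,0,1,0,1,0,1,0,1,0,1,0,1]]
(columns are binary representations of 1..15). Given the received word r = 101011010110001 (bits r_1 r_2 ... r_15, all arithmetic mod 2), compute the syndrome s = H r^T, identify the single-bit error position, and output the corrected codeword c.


s = (0, 1, 1, 1)^T, error position = 7, corrected codeword c = 101011110110001

Compute s = H r^T mod 2 one row at a time:
  s_1 = 1 + 0 + 1 + 1 + 0 + 0 + 0 + 1 = 4 ≡ 0 (mod 2).
  s_2 = 0 + 1 + 1 + 0 + 0 + 0 + 0 + 1 = 3 ≡ 1 (mod 2).
  s_3 = 0 + 1 + 1 + 0 + 1 + 1 + 0 + 1 = 5 ≡ 1 (mod 2).
  s_4 = 1 + 1 + 1 + 0 + 0 + 1 + 0 + 1 = 5 ≡ 1 (mod 2).
s = (0, 1, 1, 1)^T — this equals column 7 of H (binary 0111), so error is at position 7.
Correct: flip bit 7 of r = 101011010110001 to get c = 101011110110001.


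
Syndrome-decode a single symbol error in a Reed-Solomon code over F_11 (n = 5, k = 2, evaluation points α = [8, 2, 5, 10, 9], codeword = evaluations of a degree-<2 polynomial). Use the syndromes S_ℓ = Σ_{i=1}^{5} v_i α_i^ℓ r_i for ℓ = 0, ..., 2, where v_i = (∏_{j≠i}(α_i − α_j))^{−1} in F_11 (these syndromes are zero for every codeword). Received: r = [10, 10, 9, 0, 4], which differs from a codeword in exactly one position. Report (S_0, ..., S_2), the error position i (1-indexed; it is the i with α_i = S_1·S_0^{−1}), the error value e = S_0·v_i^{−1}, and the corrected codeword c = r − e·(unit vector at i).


S = (8, 9, 6), error at position 1, error magnitude e = 2, c = [8, 10, 9, 0, 4].

Step 1: column multipliers v_i = (∏_{j≠i}(α_i − α_j))^{−1} mod 11.
  i = 1 (α = 8): (8−2)(8−5)(8−10)(8−9) = 6·3·(−2)·(−1) = 36 ≡ 3, so v_1 = 3^{−1} = 4 (mod 11).
  i = 2 (α = 2): (2−8)(2−5)(2−10)(2−9) = (−6)·(−3)·(−8)·(−7) = 1008 ≡ 7, so v_2 = 7^{−1} = 8 (mod 11).
  i = 3 (α = 5): (5−8)(5−2)(5−10)(5−9) = (−3)·3·(−5)·(−4) = −180 ≡ 7, so v_3 = 7^{−1} = 8 (mod 11).
  i = 4 (α = 10): (10−8)(10−2)(10−5)(10−9) = 2·8·5·1 = 80 ≡ 3, so v_4 = 3^{−1} = 4 (mod 11).
  i = 5 (α = 9): (9−8)(9−2)(9−5)(9−10) = 1·7·4·(−1) = −28 ≡ 5, so v_5 = 5^{−1} = 9 (mod 11).
  v = [4, 8, 8, 4, 9].
Step 2: syndromes of r = [10, 10, 9, 0, 4] (all sums mod 11).
  S_0 = Σ v_i r_i = 4·10 + 8·10 + 8·9 + 4·0 + 9·4 = 228 ≡ 8.
  S_1 = Σ v_i α_i r_i = 4·8·10 + 8·2·10 + 8·5·9 + 4·10·0 + 9·9·4 = 1164 ≡ 9.
  α_i^2 mod 11 = [9, 4, 3, 1, 4].
  S_2 = Σ v_i α_i^2 r_i = 4·9·10 + 8·4·10 + 8·3·9 + 4·1·0 + 9·4·4 = 1040 ≡ 6.
  S = (8, 9, 6) ≠ 0, so r is not a codeword (an error is present).
Step 3: locate the error. For a single error e at position i, S_ℓ = v_i·e·α_i^ℓ, so α_err = S_1/S_0.
  S_0^{−1} = 8^{−1} = 7 (mod 11), so α_err = 9·7 = 63 ≡ 8 = α_1. Error position i = 1.
  Consistency check: S_2/S_1 = 6·5 = 30 ≡ 8 = α_err ✓ (single-error assumption holds).
Step 4: error magnitude e = S_0/v_1 = S_0·∏_{j≠1}(α_1 − α_j) = 8·3 = 24 ≡ 2 (mod 11).
Step 5: correct position 1: c_1 = r_1 − e = 10 − 2 ≡ 8 (mod 11). Hence c = [8, 10, 9, 0, 4].
  Check: interpolating c through the α_i gives m(x) = 7 + 7·x (degree < 2) with m(α_i) = c_i for every i, so c is indeed a codeword.


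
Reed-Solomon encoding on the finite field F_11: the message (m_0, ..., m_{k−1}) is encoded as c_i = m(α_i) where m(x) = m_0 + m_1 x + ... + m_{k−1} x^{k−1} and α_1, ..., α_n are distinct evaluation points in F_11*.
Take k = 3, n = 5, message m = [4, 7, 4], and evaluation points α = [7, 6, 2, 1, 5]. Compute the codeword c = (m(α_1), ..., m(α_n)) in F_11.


c = [7, 3, 1, 4, 7]

Message polynomial: m(x) = 4 + 7·x + 4·x^2 (mod 11).
For each evaluation point α_i, compute m(α_i) mod 11:
  α_1 = 7: Horner steps 4 → 2 → 7, so m(7) = 7.
  α_2 = 6: Horner steps 4 → 9 → 3, so m(6) = 3.
  α_3 = 2: Horner steps 4 → 4 → 1, so m(2) = 1.
  α_4 = 1: Horner steps 4 → 0 → 4, so m(1) = 4.
  α_5 = 5: Horner steps 4 → 5 → 7, so m(5) = 7.
Codeword c = [7, 3, 1, 4, 7] ∈ F_11^5.


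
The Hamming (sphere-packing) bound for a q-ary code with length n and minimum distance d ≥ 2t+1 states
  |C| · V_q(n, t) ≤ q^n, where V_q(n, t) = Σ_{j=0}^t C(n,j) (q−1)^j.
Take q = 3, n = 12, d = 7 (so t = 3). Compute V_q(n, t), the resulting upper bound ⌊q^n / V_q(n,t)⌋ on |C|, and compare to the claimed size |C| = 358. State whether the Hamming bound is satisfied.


V_q(n, t) = 2049, q^n = 531441, Hamming bound = 259, |C| = 358 > bound (violated).

Step 1: Compute V_q(n, t) = Σ_{j=0}^3 C(n, j) (q−1)^j.
  j = 0: C(12,0)·(2)^0 = 1·1 = 1.
  j = 1: C(12,1)·(2)^1 = 12·2 = 24.
  j = 2: C(12,2)·(2)^2 = 66·4 = 264.
  j = 3: C(12,3)·(2)^3 = 220·8 = 1760.
  V_q(n, t) = 1 + 24 + 264 + 1760 = 2049.
Step 2: q^n = 3^12 = 531441.
Step 3: Hamming bound ⌊q^n / V_q(n,t)⌋ = ⌊531441/2049⌋ = 259.
Step 4: Compare |C| = 358 to 259: violated.
The claimed |C| lies above the Hamming bound, so no 3-ary code of length 12 with d ≥ 7 can have 358 codewords.


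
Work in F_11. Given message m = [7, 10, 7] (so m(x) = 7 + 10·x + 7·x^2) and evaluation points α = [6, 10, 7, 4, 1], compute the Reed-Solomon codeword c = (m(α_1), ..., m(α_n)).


c = [0, 4, 2, 5, 2]

Message polynomial: m(x) = 7 + 10·x + 7·x^2 (mod 11).
For each evaluation point α_i, compute m(α_i) mod 11:
  α_1 = 6: Horner steps 7 → 8 → 0, so m(6) = 0.
  α_2 = 10: Horner steps 7 → 3 → 4, so m(10) = 4.
  α_3 = 7: Horner steps 7 → 4 → 2, so m(7) = 2.
  α_4 = 4: Horner steps 7 → 5 → 5, so m(4) = 5.
  α_5 = 1: Horner steps 7 → 6 → 2, so m(1) = 2.
Codeword c = [0, 4, 2, 5, 2] ∈ F_11^5.


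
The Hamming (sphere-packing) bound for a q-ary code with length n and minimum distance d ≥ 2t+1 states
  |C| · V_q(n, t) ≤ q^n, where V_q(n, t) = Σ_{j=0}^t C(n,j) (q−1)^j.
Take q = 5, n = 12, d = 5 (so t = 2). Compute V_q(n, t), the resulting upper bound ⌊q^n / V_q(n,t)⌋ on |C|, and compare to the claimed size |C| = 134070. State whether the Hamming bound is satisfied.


V_q(n, t) = 1105, q^n = 244140625, Hamming bound = 220941, |C| = 134070 ≤ bound (satisfied).

Step 1: Compute V_q(n, t) = Σ_{j=0}^2 C(n, j) (q−1)^j.
  j = 0: C(12,0)·(4)^0 = 1·1 = 1.
  j = 1: C(12,1)·(4)^1 = 12·4 = 48.
  j = 2: C(12,2)·(4)^2 = 66·16 = 1056.
  V_q(n, t) = 1 + 48 + 1056 = 1105.
Step 2: q^n = 5^12 = 244140625.
Step 3: Hamming bound ⌊q^n / V_q(n,t)⌋ = ⌊244140625/1105⌋ = 220941.
Step 4: Compare |C| = 134070 to 220941: satisfied.
The claimed |C| lies below the Hamming bound.


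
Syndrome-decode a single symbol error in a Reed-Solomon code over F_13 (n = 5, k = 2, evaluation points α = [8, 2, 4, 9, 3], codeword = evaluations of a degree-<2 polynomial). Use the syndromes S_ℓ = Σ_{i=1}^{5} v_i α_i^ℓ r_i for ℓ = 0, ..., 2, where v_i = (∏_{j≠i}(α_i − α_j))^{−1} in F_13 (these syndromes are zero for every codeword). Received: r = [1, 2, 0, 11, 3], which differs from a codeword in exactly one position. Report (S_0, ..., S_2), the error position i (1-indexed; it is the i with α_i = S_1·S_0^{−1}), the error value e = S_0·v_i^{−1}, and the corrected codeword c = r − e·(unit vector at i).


S = (8, 3, 6), error at position 2, error magnitude e = 9, c = [1, 6, 0, 11, 3].

Step 1: column multipliers v_i = (∏_{j≠i}(α_i − α_j))^{−1} mod 13.
  i = 1 (α = 8): (8−2)(8−4)(8−9)(8−3) = 6·4·(−1)·5 = −120 ≡ 10, so v_1 = 10^{−1} = 4 (mod 13).
  i = 2 (α = 2): (2−8)(2−4)(2−9)(2−3) = (−6)·(−2)·(−7)·(−1) = 84 ≡ 6, so v_2 = 6^{−1} = 11 (mod 13).
  i = 3 (α = 4): (4−8)(4−2)(4−9)(4−3) = (−4)·2·(−5)·1 = 40 ≡ 1, so v_3 = 1^{−1} = 1 (mod 13).
  i = 4 (α = 9): (9−8)(9−2)(9−4)(9−3) = 1·7·5·6 = 210 ≡ 2, so v_4 = 2^{−1} = 7 (mod 13).
  i = 5 (α = 3): (3−8)(3−2)(3−4)(3−9) = (−5)·1·(−1)·(−6) = −30 ≡ 9, so v_5 = 9^{−1} = 3 (mod 13).
  v = [4, 11, 1, 7, 3].
Step 2: syndromes of r = [1, 2, 0, 11, 3] (all sums mod 13).
  S_0 = Σ v_i r_i = 4·1 + 11·2 + 1·0 + 7·11 + 3·3 = 112 ≡ 8.
  S_1 = Σ v_i α_i r_i = 4·8·1 + 11·2·2 + 1·4·0 + 7·9·11 + 3·3·3 = 796 ≡ 3.
  α_i^2 mod 13 = [12, 4, 3, 3, 9].
  S_2 = Σ v_i α_i^2 r_i = 4·12·1 + 11·4·2 + 1·3·0 + 7·3·11 + 3·9·3 = 448 ≡ 6.
  S = (8, 3, 6) ≠ 0, so r is not a codeword (an error is present).
Step 3: locate the error. For a single error e at position i, S_ℓ = v_i·e·α_i^ℓ, so α_err = S_1/S_0.
  S_0^{−1} = 8^{−1} = 5 (mod 13), so α_err = 3·5 = 15 ≡ 2 = α_2. Error position i = 2.
  Consistency check: S_2/S_1 = 6·9 = 54 ≡ 2 = α_err ✓ (single-error assumption holds).
Step 4: error magnitude e = S_0/v_2 = S_0·∏_{j≠2}(α_2 − α_j) = 8·6 = 48 ≡ 9 (mod 13).
Step 5: correct position 2: c_2 = r_2 − e = 2 − 9 ≡ 6 (mod 13). Hence c = [1, 6, 0, 11, 3].
  Check: interpolating c through the α_i gives m(x) = 12 + 10·x (degree < 2) with m(α_i) = c_i for every i, so c is indeed a codeword.


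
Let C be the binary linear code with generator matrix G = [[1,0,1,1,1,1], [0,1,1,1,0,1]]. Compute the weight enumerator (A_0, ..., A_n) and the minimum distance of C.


Weight distribution: A_0 = 1, A_3 = 1, A_4 = 1, A_5 = 1. Minimum distance d = 3.

Enumerate all 2^2 = 4 messages m ∈ F_2^2.
For each, compute codeword c = mG in F_2^6, then tally its weight.
  m = 00 → c = 000000, weight = 0.
  m = 10 → c = 101111, weight = 5.
  m = 01 → c = 011101, weight = 4.
  m = 11 → c = 110010, weight = 3.
Tally weights:
  weight 0: 1 codewords.
  weight 3: 1 codewords.
  weight 4: 1 codewords.
  weight 5: 1 codewords.
Minimum distance d = smallest w > 0 with A_w > 0 = 3.
Sanity: Σ A_w = 4 = 2^2 = 4 ✓.


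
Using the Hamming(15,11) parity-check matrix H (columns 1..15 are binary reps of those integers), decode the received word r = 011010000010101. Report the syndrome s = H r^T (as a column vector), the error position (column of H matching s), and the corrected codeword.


s = (1, 1, 0, 1)^T, error position = 13, corrected codeword c = 011010000010001

Compute s = H r^T mod 2 one row at a time:
  s_1 = 0 + 0 + 0 + 1 + 0 + 1 + 0 + 1 = 3 ≡ 1 (mod 2).
  s_2 = 0 + 1 + 0 + 0 + 0 + 1 + 0 + 1 = 3 ≡ 1 (mod 2).
  s_3 = 1 + 1 + 0 + 0 + 0 + 1 + 0 + 1 = 4 ≡ 0 (mod 2).
  s_4 = 0 + 1 + 1 + 0 + 0 + 1 + 1 + 1 = 5 ≡ 1 (mod 2).
s = (1, 1, 0, 1)^T — this equals column 13 of H (binary 1101), so error is at position 13.
Correct: flip bit 13 of r = 011010000010101 to get c = 011010000010001.


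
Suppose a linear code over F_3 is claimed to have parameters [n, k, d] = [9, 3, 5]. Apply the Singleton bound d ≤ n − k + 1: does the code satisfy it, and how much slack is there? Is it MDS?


Singleton RHS = n − k + 1 = 7, slack = 2, bound satisfied, not MDS.

Singleton bound: d ≤ n − k + 1.
Here n = 9, k = 3, so n − k + 1 = 7.
Given d = 5, check d ≤ 7: YES.
Slack = (n − k + 1) − d = 2.
The code is NOT MDS (slack = 2 > 0).
Description: the claimed parameters are [9, 3, 5]_3; such a code would be non-MDS.


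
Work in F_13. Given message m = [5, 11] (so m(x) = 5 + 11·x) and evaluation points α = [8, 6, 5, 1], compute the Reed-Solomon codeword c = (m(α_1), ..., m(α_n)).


c = [2, 6, 8, 3]

Message polynomial: m(x) = 5 + 11·x (mod 13).
For each evaluation point α_i, compute m(α_i) mod 13:
  α_1 = 8: Horner steps 11 → 2, so m(8) = 2.
  α_2 = 6: Horner steps 11 → 6, so m(6) = 6.
  α_3 = 5: Horner steps 11 → 8, so m(5) = 8.
  α_4 = 1: Horner steps 11 → 3, so m(1) = 3.
Codeword c = [2, 6, 8, 3] ∈ F_13^4.


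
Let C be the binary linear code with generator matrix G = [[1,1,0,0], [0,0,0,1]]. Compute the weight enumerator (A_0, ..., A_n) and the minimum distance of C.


Weight distribution: A_0 = 1, A_1 = 1, A_2 = 1, A_3 = 1. Minimum distance d = 1.

Enumerate all 2^2 = 4 messages m ∈ F_2^2.
For each, compute codeword c = mG in F_2^4, then tally its weight.
  m = 00 → c = 0000, weight = 0.
  m = 10 → c = 1100, weight = 2.
  m = 01 → c = 0001, weight = 1.
  m = 11 → c = 1101, weight = 3.
Tally weights:
  weight 0: 1 codewords.
  weight 1: 1 codewords.
  weight 2: 1 codewords.
  weight 3: 1 codewords.
Minimum distance d = smallest w > 0 with A_w > 0 = 1.
Sanity: Σ A_w = 4 = 2^2 = 4 ✓.


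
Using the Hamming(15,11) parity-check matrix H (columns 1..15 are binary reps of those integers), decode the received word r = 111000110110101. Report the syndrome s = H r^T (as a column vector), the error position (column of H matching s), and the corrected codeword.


s = (1, 1, 0, 0)^T, error position = 12, corrected codeword c = 111000110111101

Compute s = H r^T mod 2 one row at a time:
  s_1 = 1 + 0 + 1 + 1 + 0 + 1 + 0 + 1 = 5 ≡ 1 (mod 2).
  s_2 = 0 + 0 + 0 + 1 + 0 + 1 + 0 + 1 = 3 ≡ 1 (mod 2).
  s_3 = 1 + 1 + 0 + 1 + 1 + 1 + 0 + 1 = 6 ≡ 0 (mod 2).
  s_4 = 1 + 1 + 0 + 1 + 0 + 1 + 1 + 1 = 6 ≡ 0 (mod 2).
s = (1, 1, 0, 0)^T — this equals column 12 of H (binary 1100), so error is at position 12.
Correct: flip bit 12 of r = 111000110110101 to get c = 111000110111101.


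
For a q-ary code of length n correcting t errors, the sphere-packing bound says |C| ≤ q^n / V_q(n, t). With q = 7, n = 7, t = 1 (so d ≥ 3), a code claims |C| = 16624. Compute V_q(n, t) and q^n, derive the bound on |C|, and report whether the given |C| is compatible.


V_q(n, t) = 43, q^n = 823543, Hamming bound = 19152, |C| = 16624 ≤ bound (satisfied).

Step 1: Compute V_q(n, t) = Σ_{j=0}^1 C(n, j) (q−1)^j.
  j = 0: C(7,0)·(6)^0 = 1·1 = 1.
  j = 1: C(7,1)·(6)^1 = 7·6 = 42.
  V_q(n, t) = 1 + 42 = 43.
Step 2: q^n = 7^7 = 823543.
Step 3: Hamming bound ⌊q^n / V_q(n,t)⌋ = ⌊823543/43⌋ = 19152.
Step 4: Compare |C| = 16624 to 19152: satisfied.
The claimed |C| lies below the Hamming bound.


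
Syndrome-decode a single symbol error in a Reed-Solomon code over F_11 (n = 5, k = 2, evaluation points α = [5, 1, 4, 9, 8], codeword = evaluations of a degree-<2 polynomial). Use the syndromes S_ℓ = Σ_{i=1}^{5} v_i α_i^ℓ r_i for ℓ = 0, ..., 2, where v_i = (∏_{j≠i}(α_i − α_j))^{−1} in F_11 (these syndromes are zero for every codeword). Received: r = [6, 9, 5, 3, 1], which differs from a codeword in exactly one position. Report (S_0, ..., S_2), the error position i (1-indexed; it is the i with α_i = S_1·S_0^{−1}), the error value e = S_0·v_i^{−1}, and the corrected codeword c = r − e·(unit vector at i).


S = (2, 8, 10), error at position 3, error magnitude e = 1, c = [6, 9, 4, 3, 1].

Step 1: column multipliers v_i = (∏_{j≠i}(α_i − α_j))^{−1} mod 11.
  i = 1 (α = 5): (5−1)(5−4)(5−9)(5−8) = 4·1·(−4)·(−3) = 48 ≡ 4, so v_1 = 4^{−1} = 3 (mod 11).
  i = 2 (α = 1): (1−5)(1−4)(1−9)(1−8) = (−4)·(−3)·(−8)·(−7) = 672 ≡ 1, so v_2 = 1^{−1} = 1 (mod 11).
  i = 3 (α = 4): (4−5)(4−1)(4−9)(4−8) = (−1)·3·(−5)·(−4) = −60 ≡ 6, so v_3 = 6^{−1} = 2 (mod 11).
  i = 4 (α = 9): (9−5)(9−1)(9−4)(9−8) = 4·8·5·1 = 160 ≡ 6, so v_4 = 6^{−1} = 2 (mod 11).
  i = 5 (α = 8): (8−5)(8−1)(8−4)(8−9) = 3·7·4·(−1) = −84 ≡ 4, so v_5 = 4^{−1} = 3 (mod 11).
  v = [3, 1, 2, 2, 3].
Step 2: syndromes of r = [6, 9, 5, 3, 1] (all sums mod 11).
  S_0 = Σ v_i r_i = 3·6 + 1·9 + 2·5 + 2·3 + 3·1 = 46 ≡ 2.
  S_1 = Σ v_i α_i r_i = 3·5·6 + 1·1·9 + 2·4·5 + 2·9·3 + 3·8·1 = 217 ≡ 8.
  α_i^2 mod 11 = [3, 1, 5, 4, 9].
  S_2 = Σ v_i α_i^2 r_i = 3·3·6 + 1·1·9 + 2·5·5 + 2·4·3 + 3·9·1 = 164 ≡ 10.
  S = (2, 8, 10) ≠ 0, so r is not a codeword (an error is present).
Step 3: locate the error. For a single error e at position i, S_ℓ = v_i·e·α_i^ℓ, so α_err = S_1/S_0.
  S_0^{−1} = 2^{−1} = 6 (mod 11), so α_err = 8·6 = 48 ≡ 4 = α_3. Error position i = 3.
  Consistency check: S_2/S_1 = 10·7 = 70 ≡ 4 = α_err ✓ (single-error assumption holds).
Step 4: error magnitude e = S_0/v_3 = S_0·∏_{j≠3}(α_3 − α_j) = 2·6 = 12 ≡ 1 (mod 11).
Step 5: correct position 3: c_3 = r_3 − e = 5 − 1 ≡ 4 (mod 11). Hence c = [6, 9, 4, 3, 1].
  Check: interpolating c through the α_i gives m(x) = 7 + 2·x (degree < 2) with m(α_i) = c_i for every i, so c is indeed a codeword.
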